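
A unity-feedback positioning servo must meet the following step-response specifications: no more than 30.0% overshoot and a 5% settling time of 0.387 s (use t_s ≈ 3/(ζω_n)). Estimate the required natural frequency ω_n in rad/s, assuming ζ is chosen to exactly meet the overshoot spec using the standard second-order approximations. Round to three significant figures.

From %OS = 100·exp(−πζ/√(1−ζ²)), invert to get ζ = −ln(OS)/√(π² + ln²(OS)) with OS = 0.300.
−ln 0.300 = 1.204, so ζ = 1.204/√(π² + 1.450) = 0.358.
From t_s ≈ 3/(ζω_n): ω_n = 3/(ζ·t_s) = 3/(0.358·0.387) = 21.7 rad/s.

ω_n ≈ 21.7 rad/s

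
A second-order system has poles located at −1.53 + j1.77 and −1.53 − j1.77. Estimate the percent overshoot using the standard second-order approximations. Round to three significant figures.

%OS ≈ 6.62%

The poles are at −σ ± jω_d with σ = 1.53 and ω_d = 1.77, so ω_n = √(σ²+ω_d²) = 2.34 rad/s and ζ = σ/ω_n = 0.654.
Overshoot: exp(−π·0.654/√(1−0.654²)) = 0.0662, i.e. 6.62%.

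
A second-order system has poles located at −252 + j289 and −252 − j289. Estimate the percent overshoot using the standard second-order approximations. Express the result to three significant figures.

%OS ≈ 6.46%

The poles are at −σ ± jω_d with σ = 252 and ω_d = 289, so ω_n = √(σ²+ω_d²) = 383 rad/s and ζ = σ/ω_n = 0.657.
%OS = 100 e^{−πζ/√(1−ζ²)} with ζ = 0.657 gives 6.46%.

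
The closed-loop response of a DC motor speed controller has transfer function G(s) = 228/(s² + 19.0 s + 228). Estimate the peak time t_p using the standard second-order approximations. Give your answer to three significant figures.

Matching coefficients with s² + 2ζω_n s + ω_n² gives ω_n² = 228 ⇒ ω_n = 15.1 rad/s, and ζ = 19.0/(2ω_n) = 0.629.
ω_d = ω_n√(1−ζ²) = 11.7 rad/s. Then t_p = π/ω_d = 0.268 s.

t_p ≈ 0.268 s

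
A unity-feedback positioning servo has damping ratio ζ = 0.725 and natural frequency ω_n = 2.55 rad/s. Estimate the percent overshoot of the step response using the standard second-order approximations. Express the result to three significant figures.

%OS ≈ 3.66%

For an underdamped second-order system, %OS = 100·exp(−πζ/√(1−ζ²)).
πζ/√(1−ζ²) = π·0.725/√(1−0.526) = 3.307, so %OS = 100·e^(−3.307) = 3.66%.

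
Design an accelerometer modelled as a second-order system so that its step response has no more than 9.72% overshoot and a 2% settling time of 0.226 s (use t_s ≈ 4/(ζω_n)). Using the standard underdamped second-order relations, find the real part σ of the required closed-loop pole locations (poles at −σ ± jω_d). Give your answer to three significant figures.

σ ≈ 17.7

The settling-time spec alone fixes σ = ζω_n = 4/t_s = 4/0.226 = 17.7.
(Overshoot then fixes ζ = 0.596 and hence ω_d = σ·√(1−ζ²)/ζ = 23.9 rad/s.)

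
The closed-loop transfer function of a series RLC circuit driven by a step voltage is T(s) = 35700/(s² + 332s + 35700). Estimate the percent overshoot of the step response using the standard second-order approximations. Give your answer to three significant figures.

%OS ≈ 0.309%

Matching coefficients with s² + 2ζω_n s + ω_n² gives ω_n² = 35700 ⇒ ω_n = 189 rad/s, and ζ = 332/(2ω_n) = 0.879.
%OS = 100 e^{−πζ/√(1−ζ²)} with ζ = 0.879 gives 0.309%.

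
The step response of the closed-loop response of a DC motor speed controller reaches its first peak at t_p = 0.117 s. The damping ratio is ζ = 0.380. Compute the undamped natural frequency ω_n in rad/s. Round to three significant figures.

ω_n ≈ 29.0 rad/s

Peak time t_p = π/ω_d, so ω_d = π/t_p = π/0.117 = 26.9 rad/s.
ω_n = ω_d/√(1−ζ²) = 26.9/√0.856 = 29.0 rad/s.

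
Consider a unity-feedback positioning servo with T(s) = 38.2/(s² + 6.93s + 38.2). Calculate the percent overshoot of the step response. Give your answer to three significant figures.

%OS ≈ 11.9%

Comparing the denominator to s² + 2ζω_n s + ω_n²: ω_n = √38.2 = 6.18 rad/s, and 2ζω_n = 6.93 so ζ = 6.93/(2·6.18) = 0.561.
Overshoot: exp(−π·0.561/√(1−0.561²)) = 0.119, i.e. 11.9%.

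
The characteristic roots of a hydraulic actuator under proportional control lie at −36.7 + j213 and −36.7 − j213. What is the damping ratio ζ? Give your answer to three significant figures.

ζ ≈ 0.170

|pole| = ω_n = √(36.7² + 213²) = 216 rad/s; ζ = cos θ = σ/ω_n = 0.170.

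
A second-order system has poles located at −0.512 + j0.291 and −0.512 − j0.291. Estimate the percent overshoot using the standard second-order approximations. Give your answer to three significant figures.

%OS ≈ 0.398%

The poles are at −σ ± jω_d with σ = 0.512 and ω_d = 0.291, so ω_n = √(σ²+ω_d²) = 0.589 rad/s and ζ = σ/ω_n = 0.869.
%OS = 100·exp(−πζ/√(1−ζ²)) = 0.398%.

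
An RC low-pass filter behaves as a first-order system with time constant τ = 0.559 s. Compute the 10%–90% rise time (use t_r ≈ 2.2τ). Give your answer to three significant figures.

t_r ≈ 1.23 s

t_r ≈ 2.2τ = 1.23 s.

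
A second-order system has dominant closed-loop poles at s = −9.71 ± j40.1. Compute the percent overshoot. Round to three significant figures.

%OS ≈ 46.7%

With σ = 9.71, ω_d = 40.1: ω_n = √(σ²+ω_d²) = 41.3 rad/s, ζ = σ/ω_n = 0.235.
%OS = 100 e^{−πζ/√(1−ζ²)} with ζ = 0.235 gives 46.7%.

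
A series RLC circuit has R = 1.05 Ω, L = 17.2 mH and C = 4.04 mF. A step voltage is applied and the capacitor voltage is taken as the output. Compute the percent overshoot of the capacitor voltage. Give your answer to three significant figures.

%OS ≈ 43.8%

For a series RLC circuit (capacitor voltage as output), ω_n = 1/√(LC) = 1/√(17.2 mH · 4.04 mF) = 120 rad/s.
ζ = (R/2)·√(C/L) = (1.05/2)·√(4.04 mF/17.2 mH) = 0.254.
Overshoot: exp(−π·0.254/√(1−0.254²)) = 0.438, i.e. 43.8%.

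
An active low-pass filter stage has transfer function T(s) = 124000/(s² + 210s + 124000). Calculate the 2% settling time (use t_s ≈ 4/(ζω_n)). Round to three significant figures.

Comparing the denominator to s² + 2ζω_n s + ω_n²: ω_n = √124000 = 352 rad/s, and 2ζω_n = 210 so ζ = 210/(2·352) = 0.298.
t_s ≈ 4/(ζω_n) = 4/(0.298·352) = 0.0381 s.

t_s ≈ 0.0381 s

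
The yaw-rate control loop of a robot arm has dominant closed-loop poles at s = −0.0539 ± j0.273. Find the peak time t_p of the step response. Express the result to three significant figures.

t_p ≈ 11.5 s

t_p = π/ω_d with ω_d = 0.273 (the imaginary part), so t_p = 11.5 s.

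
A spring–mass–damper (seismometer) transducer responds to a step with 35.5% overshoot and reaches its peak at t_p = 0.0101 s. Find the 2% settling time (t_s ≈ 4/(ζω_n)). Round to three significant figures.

t_s ≈ 0.0390 s

ζ from %OS: ζ = |ln 0.355|/√(π²+ln²0.355) = 0.313.
From t_p = π/ω_d, ω_d = π/0.0101 = 311 rad/s, so ω_n = ω_d/√(1−ζ²) = 328 rad/s.
t_s ≈ 4/(ζω_n) = 4/(0.313·328) = 0.0390 s.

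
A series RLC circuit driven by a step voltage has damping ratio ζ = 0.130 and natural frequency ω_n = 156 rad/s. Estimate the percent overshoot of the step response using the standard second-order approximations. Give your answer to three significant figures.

%OS ≈ 66.2%

For an underdamped second-order system, %OS = 100·exp(−πζ/√(1−ζ²)).
πζ/√(1−ζ²) = π·0.130/√(1−0.0169) = 0.4119, so %OS = 100·e^(−0.4119) = 66.2%.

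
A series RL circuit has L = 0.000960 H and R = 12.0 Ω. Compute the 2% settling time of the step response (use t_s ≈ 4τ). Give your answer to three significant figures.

t_s ≈ 0.000320 s

τ = L/R = 0.000960/12.0 = 0.0000800 s.
t_s ≈ 4τ = 0.000320 s.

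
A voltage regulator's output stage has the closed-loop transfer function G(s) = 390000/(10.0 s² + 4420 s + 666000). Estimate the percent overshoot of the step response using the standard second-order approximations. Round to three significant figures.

%OS ≈ 0.546%

Dividing through by 10.0: denominator becomes s² + 442.0 s + 66600.
So ω_n = √66600 = 258 rad/s and ζ = 442.0/(2·258) = 0.856.
Overshoot: exp(−π·0.856/√(1−0.856²)) = 0.00546, i.e. 0.546%.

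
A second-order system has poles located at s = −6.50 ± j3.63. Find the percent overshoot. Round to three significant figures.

%OS ≈ 0.360%

|pole| = ω_n = √(6.50² + 3.63²) = 7.44 rad/s; ζ = cos θ = σ/ω_n = 0.873.
%OS = 100 e^{−πζ/√(1−ζ²)} with ζ = 0.873 gives 0.360%.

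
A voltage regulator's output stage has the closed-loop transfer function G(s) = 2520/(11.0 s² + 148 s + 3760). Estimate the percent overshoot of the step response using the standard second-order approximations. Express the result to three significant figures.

Dividing through by 11.0: denominator becomes s² + 13.45 s + 341.8.
So ω_n = √341.8 = 18.5 rad/s and ζ = 13.45/(2·18.5) = 0.364.
%OS = 100 e^{−πζ/√(1−ζ²)} with ζ = 0.364 gives 29.3%.

%OS ≈ 29.3%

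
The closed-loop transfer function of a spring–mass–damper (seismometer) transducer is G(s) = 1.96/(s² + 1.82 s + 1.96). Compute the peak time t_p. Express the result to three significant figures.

ω_n = √1.96 = 1.40 rad/s; ζ = 1.82/(2·1.40) = 0.650.
ω_d = 1.40·√(1 − 0.650²) = 1.06 rad/s. Then t_p = π/ω_d = 2.95 s.

t_p ≈ 2.95 s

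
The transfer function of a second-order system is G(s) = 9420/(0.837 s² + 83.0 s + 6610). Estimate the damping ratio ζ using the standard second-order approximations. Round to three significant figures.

ζ ≈ 0.558

Dividing through by 0.837: denominator becomes s² + 99.16 s + 7897.
So ω_n = √7897 = 88.9 rad/s and ζ = 99.16/(2·88.9) = 0.558.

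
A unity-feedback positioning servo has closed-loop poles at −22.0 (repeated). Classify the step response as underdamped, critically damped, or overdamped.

Since there is a repeated negative-real pole, the response is critically damped.

critically damped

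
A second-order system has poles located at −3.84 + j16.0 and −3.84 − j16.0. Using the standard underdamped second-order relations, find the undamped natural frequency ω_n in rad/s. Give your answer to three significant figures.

The poles are at −σ ± jω_d with σ = 3.84 and ω_d = 16.0, so ω_n = √(σ²+ω_d²) = 16.5 rad/s and ζ = σ/ω_n = 0.233.

ω_n ≈ 16.5 rad/s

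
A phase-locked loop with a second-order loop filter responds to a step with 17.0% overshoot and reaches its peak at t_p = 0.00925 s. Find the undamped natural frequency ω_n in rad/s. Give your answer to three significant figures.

From the overshoot, ζ = −ln(OS)/√(π²+ln²(OS)) = 0.491.
From t_p = π/ω_d, ω_d = π/0.00925 = 340 rad/s, so ω_n = ω_d/√(1−ζ²) = 390 rad/s.

ω_n ≈ 390 rad/s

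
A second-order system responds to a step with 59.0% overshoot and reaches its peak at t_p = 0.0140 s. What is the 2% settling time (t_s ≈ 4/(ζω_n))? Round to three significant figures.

t_s ≈ 0.106 s

ζ from %OS: ζ = |ln 0.590|/√(π²+ln²0.590) = 0.166.
From t_p = π/ω_d, ω_d = π/0.0140 = 224 rad/s, so ω_n = ω_d/√(1−ζ²) = 228 rad/s.
t_s ≈ 4/(ζω_n) = 4/(0.166·228) = 0.106 s.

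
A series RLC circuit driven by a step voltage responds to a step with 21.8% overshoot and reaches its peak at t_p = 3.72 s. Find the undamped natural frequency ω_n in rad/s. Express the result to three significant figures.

ω_n ≈ 0.939 rad/s

ζ from %OS: ζ = |ln 0.218|/√(π²+ln²0.218) = 0.436.
t_p = π/ω_d ⇒ ω_d = 0.845 rad/s; then ω_n = ω_d/√(1−ζ²) = 0.939 rad/s.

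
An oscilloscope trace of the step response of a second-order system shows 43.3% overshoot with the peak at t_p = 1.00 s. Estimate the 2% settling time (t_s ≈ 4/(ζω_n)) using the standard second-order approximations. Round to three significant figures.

t_s ≈ 4.78 s

From the overshoot, ζ = −ln(OS)/√(π²+ln²(OS)) = 0.257.
t_p = π/ω_d ⇒ ω_d = 3.14 rad/s; then ω_n = ω_d/√(1−ζ²) = 3.25 rad/s.
t_s ≈ 4/(ζω_n) = 4/(0.257·3.25) = 4.78 s.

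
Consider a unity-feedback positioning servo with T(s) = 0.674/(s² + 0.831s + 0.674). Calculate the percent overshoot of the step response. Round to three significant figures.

Comparing the denominator to s² + 2ζω_n s + ω_n²: ω_n = √0.674 = 0.821 rad/s, and 2ζω_n = 0.831 so ζ = 0.831/(2·0.821) = 0.506.
%OS = 100·exp(−πζ/√(1−ζ²)) = 15.8%.

%OS ≈ 15.8%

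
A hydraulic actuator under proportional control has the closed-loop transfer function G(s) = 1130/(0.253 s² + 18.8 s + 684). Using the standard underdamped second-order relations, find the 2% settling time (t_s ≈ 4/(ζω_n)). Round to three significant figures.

Dividing through by 0.253: denominator becomes s² + 74.31 s + 2704.
So ω_n = √2704 = 52.0 rad/s and ζ = 74.31/(2·52.0) = 0.715.
t_s ≈ 4/(ζω_n) = 0.108 s.

t_s ≈ 0.108 s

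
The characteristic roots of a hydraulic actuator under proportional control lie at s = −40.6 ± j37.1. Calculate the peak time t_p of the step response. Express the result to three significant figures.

t_p = π/ω_d with ω_d = 37.1 (the imaginary part), so t_p = 0.0847 s.

t_p ≈ 0.0847 s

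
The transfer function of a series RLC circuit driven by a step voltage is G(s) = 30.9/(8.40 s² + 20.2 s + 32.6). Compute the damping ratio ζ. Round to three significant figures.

ζ ≈ 0.610

Dividing through by 8.40: denominator becomes s² + 2.405 s + 3.881.
So ω_n = √3.881 = 1.97 rad/s and ζ = 2.405/(2·1.97) = 0.610.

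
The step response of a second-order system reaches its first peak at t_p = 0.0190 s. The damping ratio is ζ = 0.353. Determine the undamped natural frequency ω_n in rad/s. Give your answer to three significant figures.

Peak time t_p = π/ω_d, so ω_d = π/t_p = π/0.0190 = 165 rad/s.
ω_n = ω_d/√(1−ζ²) = 165/√0.875 = 177 rad/s.

ω_n ≈ 177 rad/s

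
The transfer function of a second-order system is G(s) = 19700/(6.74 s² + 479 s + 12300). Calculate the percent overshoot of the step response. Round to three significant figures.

%OS ≈ 0.902%

Dividing through by 6.74: denominator becomes s² + 71.07 s + 1825.
So ω_n = √1825 = 42.7 rad/s and ζ = 71.07/(2·42.7) = 0.832.
Overshoot: exp(−π·0.832/√(1−0.832²)) = 0.00902, i.e. 0.902%.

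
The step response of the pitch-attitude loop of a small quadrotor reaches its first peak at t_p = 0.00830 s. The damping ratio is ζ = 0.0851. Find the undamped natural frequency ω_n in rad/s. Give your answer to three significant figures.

Peak time t_p = π/ω_d, so ω_d = π/t_p = π/0.00830 = 379 rad/s.
ω_n = ω_d/√(1−ζ²) = 379/√0.993 = 380 rad/s.

ω_n ≈ 380 rad/s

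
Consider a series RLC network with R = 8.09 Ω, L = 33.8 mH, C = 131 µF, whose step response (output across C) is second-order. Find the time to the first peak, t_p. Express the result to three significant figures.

t_p ≈ 0.00683 s

For a series RLC circuit (capacitor voltage as output), ω_n = 1/√(LC) = 1/√(33.8 mH · 131 µF) = 475 rad/s.
ζ = (R/2)·√(C/L) = (8.09/2)·√(131 µF/33.8 mH) = 0.252.
ω_d = 475·√(1 − 0.252²) = 460 rad/s. t_p = π/ω_d = 0.00683 s.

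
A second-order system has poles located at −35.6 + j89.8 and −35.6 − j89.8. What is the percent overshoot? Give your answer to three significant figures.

%OS ≈ 28.8%

|pole| = ω_n = √(35.6² + 89.8²) = 96.6 rad/s; ζ = cos θ = σ/ω_n = 0.369.
Overshoot: exp(−π·0.369/√(1−0.369²)) = 0.288, i.e. 28.8%.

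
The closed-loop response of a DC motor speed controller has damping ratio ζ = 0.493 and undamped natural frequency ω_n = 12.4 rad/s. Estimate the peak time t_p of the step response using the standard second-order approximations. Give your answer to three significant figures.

The damped frequency is ω_d = ω_n√(1−ζ²) = 12.4·√(1−0.243) = 10.8 rad/s.
Peak time t_p = π/ω_d = π/10.8 = 0.291 s.

t_p ≈ 0.291 s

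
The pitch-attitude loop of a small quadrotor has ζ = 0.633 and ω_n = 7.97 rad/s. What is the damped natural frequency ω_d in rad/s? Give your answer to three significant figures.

ω_d = ω_n√(1−ζ²) = 7.97·√0.599 = 6.17 rad/s.

ω_d ≈ 6.17 rad/s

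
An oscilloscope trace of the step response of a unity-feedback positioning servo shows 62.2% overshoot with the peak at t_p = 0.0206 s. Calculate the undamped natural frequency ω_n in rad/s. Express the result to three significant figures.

The overshoot fixes ζ = −ln(OS)/√(π²+ln²(OS)) = 0.149.
t_p = π/ω_d ⇒ ω_d = 153 rad/s; then ω_n = ω_d/√(1−ζ²) = 154 rad/s.

ω_n ≈ 154 rad/s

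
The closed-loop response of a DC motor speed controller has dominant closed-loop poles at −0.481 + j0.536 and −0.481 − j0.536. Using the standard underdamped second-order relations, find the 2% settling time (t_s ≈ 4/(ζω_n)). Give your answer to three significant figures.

t_s ≈ 8.32 s

For poles at −σ ± jω_d, ζω_n = σ = 0.481, so t_s ≈ 4/σ = 8.32 s.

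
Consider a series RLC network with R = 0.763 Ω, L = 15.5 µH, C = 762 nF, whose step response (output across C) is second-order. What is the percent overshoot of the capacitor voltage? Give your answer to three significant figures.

For a series RLC circuit (capacitor voltage as output), ω_n = 1/√(LC) = 1/√(15.5 µH · 762 nF) = 291000 rad/s.
ζ = (R/2)·√(C/L) = (0.763/2)·√(762 nF/15.5 µH) = 0.0846.
%OS = 100 e^{−πζ/√(1−ζ²)} with ζ = 0.0846 gives 76.6%.

%OS ≈ 76.6%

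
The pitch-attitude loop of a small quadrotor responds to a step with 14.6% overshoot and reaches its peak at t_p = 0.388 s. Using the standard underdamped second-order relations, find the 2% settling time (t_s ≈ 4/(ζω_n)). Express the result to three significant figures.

ζ from %OS: ζ = |ln 0.146|/√(π²+ln²0.146) = 0.522.
t_p = π/ω_d ⇒ ω_d = 8.10 rad/s; then ω_n = ω_d/√(1−ζ²) = 9.49 rad/s.
t_s ≈ 4/(ζω_n) = 4/(0.522·9.49) = 0.807 s.

t_s ≈ 0.807 s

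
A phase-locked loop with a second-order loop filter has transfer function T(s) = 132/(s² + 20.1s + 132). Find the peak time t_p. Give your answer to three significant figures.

Matching coefficients with s² + 2ζω_n s + ω_n² gives ω_n² = 132 ⇒ ω_n = 11.5 rad/s, and ζ = 20.1/(2ω_n) = 0.875.
ω_d = ω_n√(1−ζ²) = 5.57 rad/s. Then t_p = π/ω_d = 0.564 s.

t_p ≈ 0.564 s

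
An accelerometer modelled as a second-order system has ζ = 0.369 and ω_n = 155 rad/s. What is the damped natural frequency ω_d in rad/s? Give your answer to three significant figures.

ω_d ≈ 144 rad/s

ω_d = ω_n√(1−ζ²) = 155·√0.864 = 144 rad/s.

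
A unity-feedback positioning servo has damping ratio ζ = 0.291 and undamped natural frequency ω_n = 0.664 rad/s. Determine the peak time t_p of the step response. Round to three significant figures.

t_p ≈ 4.95 s

The damped frequency is ω_d = ω_n√(1−ζ²) = 0.664·√(1−0.0847) = 0.635 rad/s.
Peak time t_p = π/ω_d = π/0.635 = 4.95 s.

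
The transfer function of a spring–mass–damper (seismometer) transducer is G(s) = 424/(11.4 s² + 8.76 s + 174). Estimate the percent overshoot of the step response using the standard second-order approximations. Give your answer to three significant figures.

Dividing through by 11.4: denominator becomes s² + 0.7684 s + 15.26.
So ω_n = √15.26 = 3.91 rad/s and ζ = 0.7684/(2·3.91) = 0.0983.
%OS = 100 e^{−πζ/√(1−ζ²)} with ζ = 0.0983 gives 73.3%.

%OS ≈ 73.3%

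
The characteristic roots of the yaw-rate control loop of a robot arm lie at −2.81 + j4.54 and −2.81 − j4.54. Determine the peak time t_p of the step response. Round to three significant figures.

t_p = π/ω_d with ω_d = 4.54 (the imaginary part), so t_p = 0.692 s.

t_p ≈ 0.692 s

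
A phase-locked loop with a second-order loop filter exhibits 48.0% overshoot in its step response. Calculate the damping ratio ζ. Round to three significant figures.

ζ ≈ 0.228

Inverting the overshoot relation: ζ = |ln 0.480|/√(π² + ln²0.480) = 0.228.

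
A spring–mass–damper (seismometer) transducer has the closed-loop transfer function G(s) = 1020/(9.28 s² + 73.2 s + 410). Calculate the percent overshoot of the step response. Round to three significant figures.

%OS ≈ 9.87%

Dividing through by 9.28: denominator becomes s² + 7.888 s + 44.18.
So ω_n = √44.18 = 6.65 rad/s and ζ = 7.888/(2·6.65) = 0.593.
%OS = 100 e^{−πζ/√(1−ζ²)} with ζ = 0.593 gives 9.87%.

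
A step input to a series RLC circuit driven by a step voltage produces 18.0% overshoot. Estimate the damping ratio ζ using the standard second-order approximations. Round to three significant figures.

From %OS = 100·exp(−πζ/√(1−ζ²)), invert to get ζ = −ln(OS)/√(π² + ln²(OS)) with OS = 0.180.
−ln 0.180 = 1.715, so ζ = 1.715/√(π² + 2.941) = 0.479.

ζ ≈ 0.479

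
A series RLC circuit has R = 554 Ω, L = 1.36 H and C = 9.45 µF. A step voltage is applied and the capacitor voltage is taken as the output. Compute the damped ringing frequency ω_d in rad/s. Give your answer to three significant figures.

For a series RLC circuit (capacitor voltage as output), ω_n = 1/√(LC) = 1/√(1.36 H · 9.45 µF) = 279 rad/s.
ζ = (R/2)·√(C/L) = (554/2)·√(9.45 µF/1.36 H) = 0.730.
ω_d = 279·√(1 − 0.730²) = 191 rad/s.

ω_d ≈ 191 rad/s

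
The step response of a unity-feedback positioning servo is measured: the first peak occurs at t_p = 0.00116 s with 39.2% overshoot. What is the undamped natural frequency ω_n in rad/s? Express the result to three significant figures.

The overshoot fixes ζ = −ln(OS)/√(π²+ln²(OS)) = 0.286.
t_p = π/ω_d ⇒ ω_d = 2710 rad/s; then ω_n = ω_d/√(1−ζ²) = 2830 rad/s.

ω_n ≈ 2830 rad/s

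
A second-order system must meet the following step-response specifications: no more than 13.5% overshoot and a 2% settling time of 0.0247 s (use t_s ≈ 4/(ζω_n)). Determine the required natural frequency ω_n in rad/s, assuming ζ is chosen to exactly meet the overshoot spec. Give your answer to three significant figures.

ω_n ≈ 301 rad/s

From %OS = 100·exp(−πζ/√(1−ζ²)), invert to get ζ = −ln(OS)/√(π² + ln²(OS)) with OS = 0.135.
−ln 0.135 = 2.002, so ζ = 2.002/√(π² + 4.010) = 0.538.
Then ω_n = 4/(ζ t_s) = 4/(0.538 × 0.0247) = 301 rad/s.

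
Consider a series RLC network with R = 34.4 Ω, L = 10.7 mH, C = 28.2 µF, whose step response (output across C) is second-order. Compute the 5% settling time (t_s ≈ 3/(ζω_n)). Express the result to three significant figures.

For a series RLC circuit (capacitor voltage as output), ω_n = 1/√(LC) = 1/√(10.7 mH · 28.2 µF) = 1820 rad/s.
ζ = (R/2)·√(C/L) = (34.4/2)·√(28.2 µF/10.7 mH) = 0.883.
t_s ≈ 3/(ζω_n) = 0.00187 s.

t_s ≈ 0.00187 s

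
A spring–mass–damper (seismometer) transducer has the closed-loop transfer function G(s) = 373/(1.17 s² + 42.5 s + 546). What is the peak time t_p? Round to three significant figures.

t_p ≈ 0.269 s

Dividing through by 1.17: denominator becomes s² + 36.32 s + 466.7.
So ω_n = √466.7 = 21.6 rad/s and ζ = 36.32/(2·21.6) = 0.841.
ω_d = 21.6·√(1 − 0.841²) = 11.7 rad/s. t_p = π/ω_d = 0.269 s.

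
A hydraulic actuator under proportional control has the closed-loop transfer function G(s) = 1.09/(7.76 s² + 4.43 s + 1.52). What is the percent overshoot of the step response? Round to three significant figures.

%OS ≈ 7.06%

Dividing through by 7.76: denominator becomes s² + 0.5709 s + 0.1959.
So ω_n = √0.1959 = 0.443 rad/s and ζ = 0.5709/(2·0.443) = 0.645.
%OS = 100·exp(−πζ/√(1−ζ²)) = 7.06%.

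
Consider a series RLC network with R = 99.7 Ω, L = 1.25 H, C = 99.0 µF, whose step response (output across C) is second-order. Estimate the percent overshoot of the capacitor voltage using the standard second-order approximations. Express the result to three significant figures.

%OS ≈ 21.1%

For a series RLC circuit (capacitor voltage as output), ω_n = 1/√(LC) = 1/√(1.25 H · 99.0 µF) = 89.9 rad/s.
ζ = (R/2)·√(C/L) = (99.7/2)·√(99.0 µF/1.25 H) = 0.444.
Overshoot: exp(−π·0.444/√(1−0.444²)) = 0.211, i.e. 21.1%.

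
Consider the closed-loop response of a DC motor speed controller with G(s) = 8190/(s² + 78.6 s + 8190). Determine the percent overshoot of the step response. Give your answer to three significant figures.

%OS ≈ 22.0%

Comparing the denominator to s² + 2ζω_n s + ω_n²: ω_n = √8190 = 90.5 rad/s, and 2ζω_n = 78.6 so ζ = 78.6/(2·90.5) = 0.434.
%OS = 100 e^{−πζ/√(1−ζ²)} with ζ = 0.434 gives 22.0%.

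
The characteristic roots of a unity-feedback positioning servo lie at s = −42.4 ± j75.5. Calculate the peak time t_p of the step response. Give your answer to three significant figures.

t_p = π/ω_d with ω_d = 75.5 (the imaginary part), so t_p = 0.0416 s.

t_p ≈ 0.0416 s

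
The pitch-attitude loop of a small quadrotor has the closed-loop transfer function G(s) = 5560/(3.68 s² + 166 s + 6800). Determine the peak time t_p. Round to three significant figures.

Dividing through by 3.68: denominator becomes s² + 45.11 s + 1848.
So ω_n = √1848 = 43.0 rad/s and ζ = 45.11/(2·43.0) = 0.525.
ω_d = 43.0·√(1 − 0.525²) = 36.6 rad/s. t_p = π/ω_d = 0.0858 s.

t_p ≈ 0.0858 s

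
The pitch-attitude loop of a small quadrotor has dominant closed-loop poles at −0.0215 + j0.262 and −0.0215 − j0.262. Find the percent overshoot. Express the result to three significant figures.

With σ = 0.0215, ω_d = 0.262: ω_n = √(σ²+ω_d²) = 0.263 rad/s, ζ = σ/ω_n = 0.0818.
%OS = 100·exp(−πζ/√(1−ζ²)) = 77.3%.

%OS ≈ 77.3%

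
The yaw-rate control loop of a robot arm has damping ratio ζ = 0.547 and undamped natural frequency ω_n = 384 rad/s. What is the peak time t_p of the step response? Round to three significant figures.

The damped frequency is ω_d = ω_n√(1−ζ²) = 384·√(1−0.299) = 321 rad/s.
Peak time t_p = π/ω_d = π/321 = 0.00977 s.

t_p ≈ 0.00977 s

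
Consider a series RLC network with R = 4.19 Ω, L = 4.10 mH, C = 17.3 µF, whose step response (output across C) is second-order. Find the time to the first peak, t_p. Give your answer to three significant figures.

For a series RLC circuit (capacitor voltage as output), ω_n = 1/√(LC) = 1/√(4.10 mH · 17.3 µF) = 3750 rad/s.
ζ = (R/2)·√(C/L) = (4.19/2)·√(17.3 µF/4.10 mH) = 0.136.
The damped frequency ω_d = ω_n√(1−ζ²) = 3720 rad/s. t_p = π/ω_d = 0.000845 s.

t_p ≈ 0.000845 s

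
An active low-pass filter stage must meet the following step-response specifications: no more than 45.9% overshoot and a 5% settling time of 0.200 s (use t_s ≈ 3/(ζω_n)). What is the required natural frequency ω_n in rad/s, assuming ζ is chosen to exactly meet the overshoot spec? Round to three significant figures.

ω_n ≈ 62.3 rad/s

ζ = −ln(OS)/√(π² + (ln OS)²). With OS = 0.459, ln OS = −0.7787 and ζ = 0.7787/3.237 = 0.241.
Then ω_n = 3/(ζ t_s) = 3/(0.241 × 0.200) = 62.3 rad/s.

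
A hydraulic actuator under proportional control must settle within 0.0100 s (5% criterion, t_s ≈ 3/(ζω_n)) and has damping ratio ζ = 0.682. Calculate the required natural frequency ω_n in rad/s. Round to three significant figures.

ω_n ≈ 440 rad/s

Rearranging t_s ≈ 3/(ζω_n) gives ω_n = 3/(ζ·t_s) = 3/(0.682 × 0.0100) = 440 rad/s.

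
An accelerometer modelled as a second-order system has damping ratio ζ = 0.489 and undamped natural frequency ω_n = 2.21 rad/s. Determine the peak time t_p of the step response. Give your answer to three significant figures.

The damped frequency is ω_d = ω_n√(1−ζ²) = 2.21·√(1−0.239) = 1.93 rad/s.
Peak time t_p = π/ω_d = π/1.93 = 1.63 s.

t_p ≈ 1.63 s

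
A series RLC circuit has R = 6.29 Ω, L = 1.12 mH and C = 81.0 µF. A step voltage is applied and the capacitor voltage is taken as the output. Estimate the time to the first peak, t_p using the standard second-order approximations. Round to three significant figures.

For a series RLC circuit (capacitor voltage as output), ω_n = 1/√(LC) = 1/√(1.12 mH · 81.0 µF) = 3320 rad/s.
ζ = (R/2)·√(C/L) = (6.29/2)·√(81.0 µF/1.12 mH) = 0.846.
ω_d = ω_n√(1−ζ²) = 1770 rad/s. t_p = π/ω_d = 0.00177 s.

t_p ≈ 0.00177 s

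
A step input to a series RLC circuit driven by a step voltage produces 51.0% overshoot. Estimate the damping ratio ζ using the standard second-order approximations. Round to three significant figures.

ζ = −ln(OS)/√(π² + (ln OS)²). With OS = 0.510, ln OS = −0.6733 and ζ = 0.6733/3.213 = 0.210.

ζ ≈ 0.210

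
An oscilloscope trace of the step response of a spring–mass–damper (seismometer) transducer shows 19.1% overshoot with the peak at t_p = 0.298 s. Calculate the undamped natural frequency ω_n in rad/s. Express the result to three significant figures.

From the overshoot, ζ = −ln(OS)/√(π²+ln²(OS)) = 0.466.
t_p = π/ω_d ⇒ ω_d = 10.5 rad/s; then ω_n = ω_d/√(1−ζ²) = 11.9 rad/s.

ω_n ≈ 11.9 rad/s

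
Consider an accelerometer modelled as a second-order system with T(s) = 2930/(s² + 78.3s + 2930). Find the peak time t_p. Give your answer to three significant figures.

Matching coefficients with s² + 2ζω_n s + ω_n² gives ω_n² = 2930 ⇒ ω_n = 54.1 rad/s, and ζ = 78.3/(2ω_n) = 0.723.
ω_d = ω_n√(1−ζ²) = 37.4 rad/s. Then t_p = π/ω_d = 0.0840 s.

t_p ≈ 0.0840 s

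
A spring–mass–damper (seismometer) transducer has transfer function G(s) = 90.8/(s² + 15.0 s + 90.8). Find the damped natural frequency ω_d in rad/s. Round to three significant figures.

ω_d ≈ 5.88 rad/s

Matching coefficients with s² + 2ζω_n s + ω_n² gives ω_n² = 90.8 ⇒ ω_n = 9.53 rad/s, and ζ = 15.0/(2ω_n) = 0.787.
The damped frequency ω_d = ω_n√(1−ζ²) = 5.88 rad/s.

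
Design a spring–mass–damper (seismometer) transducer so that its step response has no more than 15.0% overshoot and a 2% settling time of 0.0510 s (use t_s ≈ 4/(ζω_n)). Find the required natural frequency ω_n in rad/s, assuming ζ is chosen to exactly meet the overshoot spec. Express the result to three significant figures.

From %OS = 100·exp(−πζ/√(1−ζ²)), invert to get ζ = −ln(OS)/√(π² + ln²(OS)) with OS = 0.150.
−ln 0.150 = 1.897, so ζ = 1.897/√(π² + 3.599) = 0.517.
Then ω_n = 4/(ζ t_s) = 4/(0.517 × 0.0510) = 152 rad/s.

ω_n ≈ 152 rad/s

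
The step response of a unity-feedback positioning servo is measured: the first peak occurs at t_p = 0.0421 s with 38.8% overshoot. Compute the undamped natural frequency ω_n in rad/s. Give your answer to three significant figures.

From the overshoot, ζ = −ln(OS)/√(π²+ln²(OS)) = 0.289.
From t_p = π/ω_d, ω_d = π/0.0421 = 74.6 rad/s, so ω_n = ω_d/√(1−ζ²) = 77.9 rad/s.

ω_n ≈ 77.9 rad/s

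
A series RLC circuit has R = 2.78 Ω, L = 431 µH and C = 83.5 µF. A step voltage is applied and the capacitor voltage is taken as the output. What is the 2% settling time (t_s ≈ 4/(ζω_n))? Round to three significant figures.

For a series RLC circuit (capacitor voltage as output), ω_n = 1/√(LC) = 1/√(431 µH · 83.5 µF) = 5270 rad/s.
ζ = (R/2)·√(C/L) = (2.78/2)·√(83.5 µF/431 µH) = 0.612.
t_s ≈ 4/(ζω_n) = 0.00124 s.

t_s ≈ 0.00124 s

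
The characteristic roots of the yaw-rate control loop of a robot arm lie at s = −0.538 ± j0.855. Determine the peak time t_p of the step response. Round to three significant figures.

t_p ≈ 3.67 s

t_p = π/ω_d with ω_d = 0.855 (the imaginary part), so t_p = 3.67 s.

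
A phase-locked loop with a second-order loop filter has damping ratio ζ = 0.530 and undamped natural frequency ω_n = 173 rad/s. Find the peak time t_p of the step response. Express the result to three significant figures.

The damped frequency is ω_d = ω_n√(1−ζ²) = 173·√(1−0.281) = 147 rad/s.
Peak time t_p = π/ω_d = π/147 = 0.0214 s.

t_p ≈ 0.0214 s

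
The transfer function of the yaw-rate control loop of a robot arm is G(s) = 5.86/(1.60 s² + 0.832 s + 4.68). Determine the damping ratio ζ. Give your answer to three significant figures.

ζ ≈ 0.152

Dividing through by 1.60: denominator becomes s² + 0.5200 s + 2.925.
So ω_n = √2.925 = 1.71 rad/s and ζ = 0.5200/(2·1.71) = 0.152.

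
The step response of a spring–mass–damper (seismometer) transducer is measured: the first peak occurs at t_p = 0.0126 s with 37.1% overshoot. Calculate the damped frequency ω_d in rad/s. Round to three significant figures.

ω_d ≈ 249 rad/s

t_p = π/ω_d, so ω_d = π/0.0126 = 249 rad/s.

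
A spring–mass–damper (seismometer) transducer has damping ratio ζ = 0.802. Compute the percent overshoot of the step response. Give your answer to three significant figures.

For an underdamped second-order system, %OS = 100·exp(−πζ/√(1−ζ²)).
πζ/√(1−ζ²) = π·0.802/√(1−0.643) = 4.218, so %OS = 100·e^(−4.218) = 1.47%.

%OS ≈ 1.47%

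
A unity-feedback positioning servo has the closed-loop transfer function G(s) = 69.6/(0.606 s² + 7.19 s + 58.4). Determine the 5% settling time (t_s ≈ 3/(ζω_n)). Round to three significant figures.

t_s ≈ 0.506 s

Dividing through by 0.606: denominator becomes s² + 11.86 s + 96.37.
So ω_n = √96.37 = 9.82 rad/s and ζ = 11.86/(2·9.82) = 0.604.
t_s ≈ 3/(ζω_n) = 0.506 s.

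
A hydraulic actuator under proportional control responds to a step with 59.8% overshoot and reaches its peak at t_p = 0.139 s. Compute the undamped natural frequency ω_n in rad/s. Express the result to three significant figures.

ζ from %OS: ζ = |ln 0.598|/√(π²+ln²0.598) = 0.162.
From t_p = π/ω_d, ω_d = π/0.139 = 22.6 rad/s, so ω_n = ω_d/√(1−ζ²) = 22.9 rad/s.

ω_n ≈ 22.9 rad/s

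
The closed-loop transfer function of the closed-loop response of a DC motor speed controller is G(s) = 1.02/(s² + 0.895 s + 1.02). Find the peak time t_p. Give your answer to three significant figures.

ω_n = √1.02 = 1.01 rad/s; ζ = 0.895/(2·1.01) = 0.443.
The damped frequency ω_d = ω_n√(1−ζ²) = 0.905 rad/s. Then t_p = π/ω_d = 3.47 s.

t_p ≈ 3.47 s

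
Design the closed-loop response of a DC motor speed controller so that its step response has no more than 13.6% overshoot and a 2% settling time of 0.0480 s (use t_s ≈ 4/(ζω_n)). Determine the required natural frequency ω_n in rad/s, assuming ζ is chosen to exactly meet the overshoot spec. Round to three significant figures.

ω_n ≈ 155 rad/s

Inverting the overshoot relation: ζ = |ln 0.136|/√(π² + ln²0.136) = 0.536.
From t_s ≈ 4/(ζω_n): ω_n = 4/(ζ·t_s) = 4/(0.536·0.0480) = 155 rad/s.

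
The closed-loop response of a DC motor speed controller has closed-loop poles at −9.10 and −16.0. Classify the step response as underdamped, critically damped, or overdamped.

overdamped

Since the poles are distinct, negative and real, the response is overdamped.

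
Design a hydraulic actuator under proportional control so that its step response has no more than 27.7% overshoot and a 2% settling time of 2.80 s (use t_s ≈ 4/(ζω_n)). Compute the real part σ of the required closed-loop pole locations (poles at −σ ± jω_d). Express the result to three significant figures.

The settling-time spec alone fixes σ = ζω_n = 4/t_s = 4/2.80 = 1.43.
(Overshoot then fixes ζ = 0.378 and hence ω_d = σ·√(1−ζ²)/ζ = 3.50 rad/s.)

σ ≈ 1.43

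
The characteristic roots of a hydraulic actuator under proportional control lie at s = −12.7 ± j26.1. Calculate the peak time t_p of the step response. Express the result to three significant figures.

t_p = π/ω_d with ω_d = 26.1 (the imaginary part), so t_p = 0.120 s.

t_p ≈ 0.120 s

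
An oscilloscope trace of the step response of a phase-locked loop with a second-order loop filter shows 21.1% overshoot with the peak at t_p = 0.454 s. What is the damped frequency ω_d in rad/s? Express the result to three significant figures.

ω_d ≈ 6.92 rad/s

t_p = π/ω_d, so ω_d = π/0.454 = 6.92 rad/s.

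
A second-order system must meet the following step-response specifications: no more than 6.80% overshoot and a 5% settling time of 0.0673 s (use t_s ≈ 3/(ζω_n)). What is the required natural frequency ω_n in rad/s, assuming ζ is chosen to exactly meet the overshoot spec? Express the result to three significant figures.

From %OS = 100·exp(−πζ/√(1−ζ²)), invert to get ζ = −ln(OS)/√(π² + ln²(OS)) with OS = 0.0680.
−ln 0.0680 = 2.688, so ζ = 2.688/√(π² + 7.227) = 0.650.
Then ω_n = 3/(ζ t_s) = 3/(0.650 × 0.0673) = 68.6 rad/s.

ω_n ≈ 68.6 rad/s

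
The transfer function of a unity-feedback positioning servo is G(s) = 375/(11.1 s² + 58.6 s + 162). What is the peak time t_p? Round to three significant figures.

Dividing through by 11.1: denominator becomes s² + 5.279 s + 14.59.
So ω_n = √14.59 = 3.82 rad/s and ζ = 5.279/(2·3.82) = 0.691.
The damped frequency ω_d = ω_n√(1−ζ²) = 2.76 rad/s. t_p = π/ω_d = 1.14 s.

t_p ≈ 1.14 s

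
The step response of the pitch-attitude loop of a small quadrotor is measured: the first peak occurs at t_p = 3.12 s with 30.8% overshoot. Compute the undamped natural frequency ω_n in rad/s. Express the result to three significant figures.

ζ from %OS: ζ = |ln 0.308|/√(π²+ln²0.308) = 0.351.
t_p = π/ω_d ⇒ ω_d = 1.01 rad/s; then ω_n = ω_d/√(1−ζ²) = 1.08 rad/s.

ω_n ≈ 1.08 rad/s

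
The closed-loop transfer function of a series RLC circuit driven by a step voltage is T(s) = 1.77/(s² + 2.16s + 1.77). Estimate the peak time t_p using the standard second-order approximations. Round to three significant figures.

t_p ≈ 4.04 s

Matching coefficients with s² + 2ζω_n s + ω_n² gives ω_n² = 1.77 ⇒ ω_n = 1.33 rad/s, and ζ = 2.16/(2ω_n) = 0.812.
The damped frequency ω_d = ω_n√(1−ζ²) = 0.777 rad/s. Then t_p = π/ω_d = 4.04 s.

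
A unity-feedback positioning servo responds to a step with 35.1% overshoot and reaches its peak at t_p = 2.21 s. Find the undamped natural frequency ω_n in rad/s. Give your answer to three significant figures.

From the overshoot, ζ = −ln(OS)/√(π²+ln²(OS)) = 0.316.
t_p = π/ω_d ⇒ ω_d = 1.42 rad/s; then ω_n = ω_d/√(1−ζ²) = 1.50 rad/s.

ω_n ≈ 1.50 rad/s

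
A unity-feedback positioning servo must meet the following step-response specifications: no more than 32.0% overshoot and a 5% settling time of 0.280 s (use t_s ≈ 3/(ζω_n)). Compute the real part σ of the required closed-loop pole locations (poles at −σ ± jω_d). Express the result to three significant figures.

σ ≈ 10.7

The settling-time spec alone fixes σ = ζω_n = 3/t_s = 3/0.280 = 10.7.
(Overshoot then fixes ζ = 0.341 and hence ω_d = σ·√(1−ζ²)/ζ = 29.5 rad/s.)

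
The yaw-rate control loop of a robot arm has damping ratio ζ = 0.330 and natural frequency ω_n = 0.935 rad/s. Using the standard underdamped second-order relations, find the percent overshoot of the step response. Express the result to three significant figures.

For an underdamped second-order system, %OS = 100·exp(−πζ/√(1−ζ²)).
πζ/√(1−ζ²) = π·0.330/√(1−0.109) = 1.098, so %OS = 100·e^(−1.098) = 33.3%.

%OS ≈ 33.3%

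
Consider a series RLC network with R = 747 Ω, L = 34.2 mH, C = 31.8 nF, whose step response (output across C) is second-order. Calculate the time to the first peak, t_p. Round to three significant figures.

t_p ≈ 0.000111 s

For a series RLC circuit (capacitor voltage as output), ω_n = 1/√(LC) = 1/√(34.2 mH · 31.8 nF) = 30300 rad/s.
ζ = (R/2)·√(C/L) = (747/2)·√(31.8 nF/34.2 mH) = 0.360.
ω_d = ω_n√(1−ζ²) = 28300 rad/s. t_p = π/ω_d = 0.000111 s.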